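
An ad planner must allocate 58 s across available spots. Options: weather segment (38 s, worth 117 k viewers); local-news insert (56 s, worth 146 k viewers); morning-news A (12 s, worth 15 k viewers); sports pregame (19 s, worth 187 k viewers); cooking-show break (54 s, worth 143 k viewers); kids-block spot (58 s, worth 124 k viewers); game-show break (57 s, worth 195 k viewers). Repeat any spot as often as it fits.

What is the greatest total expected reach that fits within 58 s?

Density check — sports pregame 9.84, game-show break 3.42, weather segment 3.08, cooking-show break 2.65 are the best per s.
3×sports pregame uses 57 of the 58 s and totals 561.
No other feasible combination exceeds 561.

561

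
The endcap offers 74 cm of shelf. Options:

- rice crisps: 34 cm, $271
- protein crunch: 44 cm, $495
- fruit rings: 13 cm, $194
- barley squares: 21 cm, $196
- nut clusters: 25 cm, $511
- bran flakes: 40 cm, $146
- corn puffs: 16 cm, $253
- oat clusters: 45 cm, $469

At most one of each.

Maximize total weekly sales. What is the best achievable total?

A density-first pass picks fruit rings + nut clusters + corn puffs — 958 at 54 cm.
Replace fruit rings and corn puffs with protein crunch: the trade gains 48 net, giving 1006 at 69 cm.
No other feasible combination exceeds 1006.

1006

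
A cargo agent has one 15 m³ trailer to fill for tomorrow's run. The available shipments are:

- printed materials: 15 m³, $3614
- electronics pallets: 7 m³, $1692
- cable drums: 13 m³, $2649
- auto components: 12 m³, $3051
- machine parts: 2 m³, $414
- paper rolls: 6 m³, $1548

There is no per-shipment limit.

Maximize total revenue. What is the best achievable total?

3654

A density-first pass picks machine parts + 2×paper rolls — 3510 at 14 m³.
Replace paper rolls with electronics pallets: the trade gains 144 net, giving 3654 at 15 m³.
No other feasible combination exceeds 3654.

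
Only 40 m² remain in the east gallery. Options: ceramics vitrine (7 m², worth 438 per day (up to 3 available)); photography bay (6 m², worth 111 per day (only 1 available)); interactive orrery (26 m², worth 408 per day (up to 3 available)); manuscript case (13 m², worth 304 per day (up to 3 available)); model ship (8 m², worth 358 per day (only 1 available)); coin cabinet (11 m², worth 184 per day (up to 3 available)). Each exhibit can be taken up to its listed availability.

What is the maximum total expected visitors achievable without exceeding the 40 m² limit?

By expected visitors per m²: ceramics vitrine 62.57, model ship 44.75, manuscript case 23.38, photography bay 18.50 lead.
A density-first pass picks 3×ceramics vitrine + photography bay + model ship — 1783 at 35 m².
The 6 m² tied up in photography bay is better spent on coin cabinet — total rises to 1856 (40 m²).

1856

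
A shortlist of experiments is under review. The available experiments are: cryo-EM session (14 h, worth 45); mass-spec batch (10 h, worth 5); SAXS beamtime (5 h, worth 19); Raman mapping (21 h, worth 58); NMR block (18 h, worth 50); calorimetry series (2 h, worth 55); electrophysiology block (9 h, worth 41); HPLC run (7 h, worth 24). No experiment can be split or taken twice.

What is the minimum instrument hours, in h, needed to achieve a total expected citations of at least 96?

Minimise h subject to total expected citations ≥ 96.
calorimetry series + electrophysiology block reaches 96 using 11 h.
No combination under 11 h hits 96.

11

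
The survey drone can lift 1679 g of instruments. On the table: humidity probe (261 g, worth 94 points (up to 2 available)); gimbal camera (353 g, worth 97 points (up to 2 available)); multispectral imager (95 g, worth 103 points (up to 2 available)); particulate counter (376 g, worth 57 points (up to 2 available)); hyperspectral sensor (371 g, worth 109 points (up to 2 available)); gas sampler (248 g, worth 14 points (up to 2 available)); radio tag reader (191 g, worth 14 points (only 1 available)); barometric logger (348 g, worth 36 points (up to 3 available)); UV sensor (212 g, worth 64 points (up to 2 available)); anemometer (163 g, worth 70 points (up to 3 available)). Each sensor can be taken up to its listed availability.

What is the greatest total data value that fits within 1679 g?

732

The ratio ordering already packs tightly: 2×humidity probe + 2×multispectral imager + 2×UV sensor + 3×anemometer, 1625 g, 732.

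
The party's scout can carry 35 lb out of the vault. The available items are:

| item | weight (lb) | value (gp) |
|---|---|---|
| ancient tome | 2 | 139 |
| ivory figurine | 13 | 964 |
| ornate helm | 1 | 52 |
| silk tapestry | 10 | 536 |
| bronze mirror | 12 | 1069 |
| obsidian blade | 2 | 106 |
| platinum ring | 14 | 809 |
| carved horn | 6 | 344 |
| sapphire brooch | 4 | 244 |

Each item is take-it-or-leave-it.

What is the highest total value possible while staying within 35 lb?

Greedy by ratio would take ancient tome + ivory figurine + ornate helm + bronze mirror + obsidian blade + sapphire brooch: 34 lb used, total 2574.
Dropping ornate helm and sapphire brooch frees 5 lb; slotting in carved horn (6 lb) lifts the total to 2622 at 35 lb.

2622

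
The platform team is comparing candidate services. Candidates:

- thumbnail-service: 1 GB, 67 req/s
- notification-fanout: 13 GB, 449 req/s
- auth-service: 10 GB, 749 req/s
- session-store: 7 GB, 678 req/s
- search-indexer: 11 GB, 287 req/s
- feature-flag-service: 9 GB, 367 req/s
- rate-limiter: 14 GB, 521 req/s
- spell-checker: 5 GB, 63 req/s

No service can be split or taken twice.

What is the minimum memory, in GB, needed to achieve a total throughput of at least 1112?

17

Minimise GB subject to total throughput ≥ 1112.
Taking auth-service + session-store gives 1427 (≥ 1112) for 17 GB.
No combination under 17 GB hits 1112.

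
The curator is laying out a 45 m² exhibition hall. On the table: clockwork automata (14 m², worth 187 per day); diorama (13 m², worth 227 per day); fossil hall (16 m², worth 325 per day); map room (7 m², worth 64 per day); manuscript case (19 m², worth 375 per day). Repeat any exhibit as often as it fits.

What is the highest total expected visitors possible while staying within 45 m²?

877

Ranking by ratio (expected visitors/m²): fossil hall 20.31, manuscript case 19.74, diorama 17.46.
Diorama + 2×fossil hall uses 45 of the 45 m² and totals 877.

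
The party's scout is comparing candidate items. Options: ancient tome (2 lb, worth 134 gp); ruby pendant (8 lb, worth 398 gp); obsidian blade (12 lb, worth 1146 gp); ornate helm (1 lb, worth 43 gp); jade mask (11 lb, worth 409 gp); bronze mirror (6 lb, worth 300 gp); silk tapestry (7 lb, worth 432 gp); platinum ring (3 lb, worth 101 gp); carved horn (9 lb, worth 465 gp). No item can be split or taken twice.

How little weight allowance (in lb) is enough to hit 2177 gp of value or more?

30

Minimise lb subject to total value ≥ 2177.
ancient tome + obsidian blade + silk tapestry + carved horn reaches 2177 using 30 lb.
Any bundle with less than 30 lb falls short of 2177.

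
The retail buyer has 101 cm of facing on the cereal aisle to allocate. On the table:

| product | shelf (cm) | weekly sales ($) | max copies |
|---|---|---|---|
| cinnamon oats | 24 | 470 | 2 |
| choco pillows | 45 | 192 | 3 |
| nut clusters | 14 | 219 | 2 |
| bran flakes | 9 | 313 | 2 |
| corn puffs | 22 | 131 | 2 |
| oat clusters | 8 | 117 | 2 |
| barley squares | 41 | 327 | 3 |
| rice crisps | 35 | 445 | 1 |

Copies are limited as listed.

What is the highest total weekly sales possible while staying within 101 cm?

2019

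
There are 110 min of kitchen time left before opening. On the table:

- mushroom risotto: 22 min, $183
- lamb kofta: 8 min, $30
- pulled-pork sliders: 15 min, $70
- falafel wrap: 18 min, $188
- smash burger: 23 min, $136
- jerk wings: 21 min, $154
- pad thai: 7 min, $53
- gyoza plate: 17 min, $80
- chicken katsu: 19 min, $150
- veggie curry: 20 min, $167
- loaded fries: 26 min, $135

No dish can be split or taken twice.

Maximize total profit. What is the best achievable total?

Density check — falafel wrap 10.44, veggie curry 8.35, mushroom risotto 8.32 are the best per min.
The ratio ordering already packs tightly: mushroom risotto + falafel wrap + jerk wings + pad thai + chicken katsu + veggie curry, 107 min, 895.
The closest alternative, mushroom risotto + falafel wrap + smash burger + pad thai + chicken katsu + veggie curry, reaches only 877.

895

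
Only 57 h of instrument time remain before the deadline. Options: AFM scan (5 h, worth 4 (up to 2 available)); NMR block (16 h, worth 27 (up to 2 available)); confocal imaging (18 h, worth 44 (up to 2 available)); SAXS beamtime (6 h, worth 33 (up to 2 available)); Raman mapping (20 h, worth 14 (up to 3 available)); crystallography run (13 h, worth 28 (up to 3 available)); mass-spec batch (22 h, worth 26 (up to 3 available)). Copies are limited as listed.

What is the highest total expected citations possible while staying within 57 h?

By expected citations per h: SAXS beamtime 5.50, confocal imaging 2.44, crystallography run 2.15, NMR block 1.69 lead.
Taking the top-ratio experiments first gives AFM scan + 2×confocal imaging + 2×SAXS beamtime for 158 (53 h).
Dropping AFM scan and confocal imaging frees 23 h; slotting in 2×crystallography run (26 h) lifts the total to 166 at 56 h.

166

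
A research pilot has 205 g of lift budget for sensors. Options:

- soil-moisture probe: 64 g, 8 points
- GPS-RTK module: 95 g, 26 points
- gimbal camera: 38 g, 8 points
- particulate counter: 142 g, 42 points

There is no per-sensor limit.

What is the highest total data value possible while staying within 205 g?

52

A density-first pass picks gimbal camera + particulate counter — 50 at 180 g.
Replace gimbal camera and particulate counter with 2×GPS-RTK module: the trade gains 2 net, giving 52 at 190 g.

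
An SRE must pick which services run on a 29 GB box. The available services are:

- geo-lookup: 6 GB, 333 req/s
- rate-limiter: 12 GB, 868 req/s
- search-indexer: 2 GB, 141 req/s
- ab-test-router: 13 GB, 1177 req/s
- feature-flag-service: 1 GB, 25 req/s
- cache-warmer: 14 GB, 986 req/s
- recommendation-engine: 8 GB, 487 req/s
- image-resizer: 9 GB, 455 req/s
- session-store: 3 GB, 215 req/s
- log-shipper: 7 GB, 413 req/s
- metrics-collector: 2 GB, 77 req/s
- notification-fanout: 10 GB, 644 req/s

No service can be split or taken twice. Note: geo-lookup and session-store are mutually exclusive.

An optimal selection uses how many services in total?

Best achievable throughput is 2304.
For example search-indexer + ab-test-router + cache-warmer achieves it, using 29 GB.
Any selection reaching 2304 contains exactly 3 services.

3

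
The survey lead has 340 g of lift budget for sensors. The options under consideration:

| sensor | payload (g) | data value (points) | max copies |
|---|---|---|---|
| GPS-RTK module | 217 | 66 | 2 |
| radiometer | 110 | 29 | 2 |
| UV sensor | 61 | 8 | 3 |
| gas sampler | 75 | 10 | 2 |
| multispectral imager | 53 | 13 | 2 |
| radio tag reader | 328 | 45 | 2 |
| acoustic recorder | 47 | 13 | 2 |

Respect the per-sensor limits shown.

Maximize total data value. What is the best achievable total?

95

Ranking by ratio (data value/g): GPS-RTK module 0.30, acoustic recorder 0.28, radiometer 0.26, multispectral imager 0.25.
A density-first pass picks GPS-RTK module + 2×acoustic recorder — 92 at 311 g.
Replace 2×acoustic recorder with radiometer: the trade gains 3 net, giving 95 at 327 g.
No other feasible combination exceeds 95.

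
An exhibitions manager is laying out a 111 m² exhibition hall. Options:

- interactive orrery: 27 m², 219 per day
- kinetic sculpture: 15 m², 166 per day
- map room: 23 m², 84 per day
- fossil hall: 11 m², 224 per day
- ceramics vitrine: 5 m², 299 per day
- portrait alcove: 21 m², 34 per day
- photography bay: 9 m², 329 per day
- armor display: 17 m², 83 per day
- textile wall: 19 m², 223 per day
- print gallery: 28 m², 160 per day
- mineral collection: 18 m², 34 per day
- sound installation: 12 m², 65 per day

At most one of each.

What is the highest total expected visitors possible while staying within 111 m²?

1544

Filling by ratio: interactive orrery + kinetic sculpture + fossil hall + ceramics vitrine + photography bay + textile wall + sound installation for 1525, with 13 m² left unused.
Replace sound installation with map room: the trade gains 19 net, giving 1544 at 109 m².
An exhaustive check of the 4096 subsets confirms 1544.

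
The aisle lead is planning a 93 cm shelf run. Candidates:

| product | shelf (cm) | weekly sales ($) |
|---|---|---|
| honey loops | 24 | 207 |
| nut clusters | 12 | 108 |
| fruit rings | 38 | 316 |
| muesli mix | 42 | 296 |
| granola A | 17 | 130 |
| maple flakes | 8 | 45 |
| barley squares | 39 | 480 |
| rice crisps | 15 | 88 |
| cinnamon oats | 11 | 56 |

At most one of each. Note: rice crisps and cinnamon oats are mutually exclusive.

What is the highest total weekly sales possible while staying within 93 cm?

Honey loops + nut clusters + granola A + barley squares uses 92 of the 93 cm and totals 925.
Nothing else feasible within 93 cm beats 925.

925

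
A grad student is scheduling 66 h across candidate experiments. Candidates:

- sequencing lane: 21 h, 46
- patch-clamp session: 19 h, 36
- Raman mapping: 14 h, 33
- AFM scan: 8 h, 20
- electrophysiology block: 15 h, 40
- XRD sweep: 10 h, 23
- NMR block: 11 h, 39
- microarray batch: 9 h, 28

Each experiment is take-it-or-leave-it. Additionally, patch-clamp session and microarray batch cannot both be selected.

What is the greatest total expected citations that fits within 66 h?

176

Greedy by ratio would take Raman mapping + AFM scan + electrophysiology block + NMR block + microarray batch: 57 h used, total 160.
Dropping Raman mapping and AFM scan frees 22 h; slotting in sequencing lane + XRD sweep (31 h) lifts the total to 176 at 66 h.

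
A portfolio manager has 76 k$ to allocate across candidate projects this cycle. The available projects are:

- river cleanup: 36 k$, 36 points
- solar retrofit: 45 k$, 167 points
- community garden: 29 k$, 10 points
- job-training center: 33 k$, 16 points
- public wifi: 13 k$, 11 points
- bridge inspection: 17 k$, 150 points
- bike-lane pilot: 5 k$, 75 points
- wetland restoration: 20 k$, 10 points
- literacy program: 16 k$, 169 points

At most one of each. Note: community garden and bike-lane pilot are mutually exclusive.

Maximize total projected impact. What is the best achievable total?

Best packing: river cleanup + bridge inspection + bike-lane pilot + literacy program — 74 k$, 430 total.
No other feasible combination exceeds 430.

430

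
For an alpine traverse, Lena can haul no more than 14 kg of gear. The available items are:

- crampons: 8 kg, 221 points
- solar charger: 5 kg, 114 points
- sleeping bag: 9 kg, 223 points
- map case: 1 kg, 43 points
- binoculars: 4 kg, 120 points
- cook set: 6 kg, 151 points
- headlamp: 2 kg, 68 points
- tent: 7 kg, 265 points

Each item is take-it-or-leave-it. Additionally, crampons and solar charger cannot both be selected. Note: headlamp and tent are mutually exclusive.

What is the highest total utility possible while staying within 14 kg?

459

Density check — map case 43.00, tent 37.86, headlamp 34.00, binoculars 30.00 are the best per kg.
Best packing: map case + cook set + tent — 14 kg, 459 total.
Next best is map case + binoculars + tent at 428 (12 kg) — short by 31.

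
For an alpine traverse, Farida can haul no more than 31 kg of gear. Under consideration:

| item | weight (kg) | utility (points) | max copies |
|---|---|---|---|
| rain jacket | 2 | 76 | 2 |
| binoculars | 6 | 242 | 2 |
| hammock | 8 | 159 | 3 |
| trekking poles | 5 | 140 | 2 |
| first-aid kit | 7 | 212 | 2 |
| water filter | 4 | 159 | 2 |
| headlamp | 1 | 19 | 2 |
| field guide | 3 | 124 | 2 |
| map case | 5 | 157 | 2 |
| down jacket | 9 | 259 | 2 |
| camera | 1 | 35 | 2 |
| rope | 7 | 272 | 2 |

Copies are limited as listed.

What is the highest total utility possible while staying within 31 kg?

Greedy by ratio would take 2×rain jacket + 2×binoculars + 2×water filter + 2×field guide + camera: 31 kg used, total 1237.
The 7 kg tied up in rain jacket and water filter and camera is better spent on rope — total rises to 1239 (31 kg).

1239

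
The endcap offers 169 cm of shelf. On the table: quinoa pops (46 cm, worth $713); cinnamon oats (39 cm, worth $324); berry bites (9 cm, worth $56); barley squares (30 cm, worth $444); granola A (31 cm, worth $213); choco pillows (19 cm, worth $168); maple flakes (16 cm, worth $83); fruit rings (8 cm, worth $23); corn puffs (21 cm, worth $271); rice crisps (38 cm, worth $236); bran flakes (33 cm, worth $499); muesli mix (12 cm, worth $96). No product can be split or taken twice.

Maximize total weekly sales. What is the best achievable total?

Density check — quinoa pops 15.50, bran flakes 15.12, barley squares 14.80 are the best per cm.
Greedy by ratio would take quinoa pops + barley squares + choco pillows + fruit rings + corn puffs + bran flakes + muesli mix: 169 cm used, total 2214.
The 39 cm tied up in choco pillows and fruit rings and muesli mix is better spent on cinnamon oats — total rises to 2251 (169 cm).
Nothing else within 169 cm beats 2251.

2251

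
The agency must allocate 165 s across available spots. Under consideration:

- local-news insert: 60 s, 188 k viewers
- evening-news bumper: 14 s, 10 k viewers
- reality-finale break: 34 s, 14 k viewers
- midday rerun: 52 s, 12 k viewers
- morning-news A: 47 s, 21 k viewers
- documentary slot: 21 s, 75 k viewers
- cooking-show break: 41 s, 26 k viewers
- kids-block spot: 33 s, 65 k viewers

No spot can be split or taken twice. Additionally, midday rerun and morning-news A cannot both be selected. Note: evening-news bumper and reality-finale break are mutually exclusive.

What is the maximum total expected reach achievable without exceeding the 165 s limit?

354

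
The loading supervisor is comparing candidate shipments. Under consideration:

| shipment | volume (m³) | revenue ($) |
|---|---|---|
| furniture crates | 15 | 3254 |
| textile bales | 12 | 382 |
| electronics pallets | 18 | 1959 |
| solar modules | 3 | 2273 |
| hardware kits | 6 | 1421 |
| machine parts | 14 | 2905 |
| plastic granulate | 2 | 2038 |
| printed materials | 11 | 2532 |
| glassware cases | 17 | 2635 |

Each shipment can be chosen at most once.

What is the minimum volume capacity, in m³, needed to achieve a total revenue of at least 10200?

Minimise m³ subject to total revenue ≥ 10200.
Taking furniture crates + solar modules + machine parts + plastic granulate gives 10470 (≥ 10200) for 34 m³.
No combination under 34 m³ hits 10200.

34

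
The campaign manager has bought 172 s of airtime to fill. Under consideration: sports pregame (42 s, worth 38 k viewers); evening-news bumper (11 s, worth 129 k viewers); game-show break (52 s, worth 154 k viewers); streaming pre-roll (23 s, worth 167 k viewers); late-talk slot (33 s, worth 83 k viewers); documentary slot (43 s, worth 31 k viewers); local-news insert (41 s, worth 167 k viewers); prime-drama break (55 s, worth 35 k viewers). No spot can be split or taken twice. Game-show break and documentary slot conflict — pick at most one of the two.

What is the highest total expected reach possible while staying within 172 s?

Best packing: evening-news bumper + game-show break + streaming pre-roll + late-talk slot + local-news insert — 160 s, 700 total.
The closest alternative, sports pregame + evening-news bumper + game-show break + streaming pre-roll + local-news insert, reaches only 655.

700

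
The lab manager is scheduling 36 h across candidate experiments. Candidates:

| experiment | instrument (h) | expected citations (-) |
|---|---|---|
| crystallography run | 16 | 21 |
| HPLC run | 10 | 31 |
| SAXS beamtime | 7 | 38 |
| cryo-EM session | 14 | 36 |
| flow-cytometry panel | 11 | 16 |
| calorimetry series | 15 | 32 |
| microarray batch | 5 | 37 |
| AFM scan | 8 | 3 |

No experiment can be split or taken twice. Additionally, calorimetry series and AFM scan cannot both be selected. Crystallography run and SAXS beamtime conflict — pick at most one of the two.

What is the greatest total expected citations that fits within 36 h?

The ratio ordering already packs tightly: HPLC run + SAXS beamtime + cryo-EM session + microarray batch, 36 h, 142.
An exhaustive check of the 256 subsets confirms 142.

142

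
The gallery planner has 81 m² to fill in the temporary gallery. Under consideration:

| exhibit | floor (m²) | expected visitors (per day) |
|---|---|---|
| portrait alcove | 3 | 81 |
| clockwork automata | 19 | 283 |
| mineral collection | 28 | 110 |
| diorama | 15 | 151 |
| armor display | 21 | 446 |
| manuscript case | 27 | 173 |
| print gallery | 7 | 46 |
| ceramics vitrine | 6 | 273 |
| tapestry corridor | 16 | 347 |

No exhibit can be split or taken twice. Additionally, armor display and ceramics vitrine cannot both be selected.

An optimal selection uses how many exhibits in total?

Best achievable expected visitors is 1354.
portrait alcove + clockwork automata + diorama + armor display + print gallery + tapestry corridor hits 1354 at 81 m².
All optima have 6 exhibits.

6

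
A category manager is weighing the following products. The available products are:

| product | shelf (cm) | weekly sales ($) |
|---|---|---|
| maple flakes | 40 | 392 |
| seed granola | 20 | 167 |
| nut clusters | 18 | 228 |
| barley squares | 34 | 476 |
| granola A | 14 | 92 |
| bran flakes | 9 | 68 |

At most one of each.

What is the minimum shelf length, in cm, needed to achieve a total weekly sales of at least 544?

Need the lightest bundle worth ≥ 544.
barley squares + bran flakes reaches 544 using 43 cm.
Below 43 cm the best achievable stays under 544.

43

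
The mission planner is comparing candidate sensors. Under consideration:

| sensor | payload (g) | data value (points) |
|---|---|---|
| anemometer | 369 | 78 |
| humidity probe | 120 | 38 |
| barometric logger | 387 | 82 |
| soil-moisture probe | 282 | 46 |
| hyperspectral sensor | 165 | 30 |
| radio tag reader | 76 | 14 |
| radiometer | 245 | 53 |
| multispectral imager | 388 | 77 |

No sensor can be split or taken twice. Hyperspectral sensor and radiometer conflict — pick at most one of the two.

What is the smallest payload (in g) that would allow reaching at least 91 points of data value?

365

Need the lightest bundle worth ≥ 91.
humidity probe + radiometer reaches 91 using 365 g.
Below 365 g the best achievable stays under 91.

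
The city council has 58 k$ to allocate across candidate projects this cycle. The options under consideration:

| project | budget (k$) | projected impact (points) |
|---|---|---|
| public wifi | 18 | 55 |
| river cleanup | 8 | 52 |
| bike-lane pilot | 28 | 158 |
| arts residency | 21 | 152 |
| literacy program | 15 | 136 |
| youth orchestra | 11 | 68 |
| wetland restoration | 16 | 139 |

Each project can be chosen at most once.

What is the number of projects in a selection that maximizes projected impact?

Best achievable projected impact is 427.
arts residency + literacy program + wetland restoration hits 427 at 52 k$.
Every optimal selection uses 3 projects.

3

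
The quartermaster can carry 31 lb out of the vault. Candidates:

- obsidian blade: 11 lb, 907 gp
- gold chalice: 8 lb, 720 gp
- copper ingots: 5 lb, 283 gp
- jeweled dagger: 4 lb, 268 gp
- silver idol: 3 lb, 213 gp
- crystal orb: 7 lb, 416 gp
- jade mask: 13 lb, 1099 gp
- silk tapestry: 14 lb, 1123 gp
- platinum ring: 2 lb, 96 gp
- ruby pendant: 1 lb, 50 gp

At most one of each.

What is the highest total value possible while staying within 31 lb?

2490

Taking the top-ratio items first gives gold chalice + jeweled dagger + silver idol + jade mask + platinum ring + ruby pendant for 2446 (31 lb).
A better packing is jeweled dagger + jade mask + silk tapestry: 31 lb, total 2490.
Runner-up obsidian blade + jeweled dagger + silver idol + jade mask tops out at 2487.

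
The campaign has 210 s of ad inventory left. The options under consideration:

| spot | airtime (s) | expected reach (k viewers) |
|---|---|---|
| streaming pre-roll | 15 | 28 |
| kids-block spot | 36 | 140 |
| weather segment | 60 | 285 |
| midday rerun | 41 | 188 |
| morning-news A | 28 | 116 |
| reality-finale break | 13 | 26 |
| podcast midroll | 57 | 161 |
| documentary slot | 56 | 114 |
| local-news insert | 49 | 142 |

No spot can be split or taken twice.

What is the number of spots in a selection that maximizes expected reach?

Best achievable expected reach is 802.
streaming pre-roll + kids-block spot + weather segment + midday rerun + podcast midroll hits 802 at 209 s.
Any selection reaching 802 contains exactly 5 spots.

5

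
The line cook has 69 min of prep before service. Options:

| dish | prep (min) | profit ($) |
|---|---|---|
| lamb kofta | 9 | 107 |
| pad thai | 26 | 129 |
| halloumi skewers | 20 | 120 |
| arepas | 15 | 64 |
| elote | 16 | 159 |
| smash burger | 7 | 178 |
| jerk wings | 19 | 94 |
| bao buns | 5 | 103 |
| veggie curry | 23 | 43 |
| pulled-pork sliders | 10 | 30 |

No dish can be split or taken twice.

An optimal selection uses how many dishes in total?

The maximum profit within 69 min is 697.
lamb kofta + halloumi skewers + elote + smash burger + bao buns + pulled-pork sliders hits 697 at 67 min.
Every optimal selection uses 6 dishes.

6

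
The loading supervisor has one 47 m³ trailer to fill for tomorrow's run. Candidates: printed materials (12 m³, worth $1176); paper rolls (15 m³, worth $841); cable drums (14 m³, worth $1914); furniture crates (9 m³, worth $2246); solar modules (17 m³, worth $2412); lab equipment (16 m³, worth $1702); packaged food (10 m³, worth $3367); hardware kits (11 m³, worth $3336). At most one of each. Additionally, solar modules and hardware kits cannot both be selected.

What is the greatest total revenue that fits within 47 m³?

10863

Best packing: cable drums + furniture crates + packaged food + hardware kits — 44 m³, 10863 total.
The closest alternative, furniture crates + lab equipment + packaged food + hardware kits, reaches only 10651.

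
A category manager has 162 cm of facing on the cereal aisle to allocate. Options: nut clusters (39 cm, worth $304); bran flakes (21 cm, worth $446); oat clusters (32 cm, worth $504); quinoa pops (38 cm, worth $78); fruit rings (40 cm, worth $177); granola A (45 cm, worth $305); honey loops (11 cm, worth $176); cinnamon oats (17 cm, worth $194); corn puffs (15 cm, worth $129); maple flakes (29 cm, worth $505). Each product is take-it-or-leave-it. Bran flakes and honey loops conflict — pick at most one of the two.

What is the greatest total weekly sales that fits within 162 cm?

2083

Bran flakes + oat clusters + granola A + cinnamon oats + corn puffs + maple flakes uses 159 of the 162 cm and totals 2083.
Next best is nut clusters + bran flakes + oat clusters + cinnamon oats + corn puffs + maple flakes at 2082 (153 cm) — short by 1.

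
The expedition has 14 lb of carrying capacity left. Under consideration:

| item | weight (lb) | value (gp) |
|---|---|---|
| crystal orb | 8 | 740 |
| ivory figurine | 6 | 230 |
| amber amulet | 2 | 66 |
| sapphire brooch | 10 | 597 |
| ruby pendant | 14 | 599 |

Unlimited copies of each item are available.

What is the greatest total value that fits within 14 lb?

970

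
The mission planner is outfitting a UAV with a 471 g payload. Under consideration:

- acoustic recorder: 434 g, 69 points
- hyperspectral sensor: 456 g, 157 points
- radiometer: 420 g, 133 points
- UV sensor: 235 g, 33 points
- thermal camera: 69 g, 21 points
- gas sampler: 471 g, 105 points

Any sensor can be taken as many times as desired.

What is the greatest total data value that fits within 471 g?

157

Ranking by ratio (data value/g): hyperspectral sensor 0.34, radiometer 0.32, thermal camera 0.30, gas sampler 0.22.
Hyperspectral sensor uses 456 of the 471 g and totals 157.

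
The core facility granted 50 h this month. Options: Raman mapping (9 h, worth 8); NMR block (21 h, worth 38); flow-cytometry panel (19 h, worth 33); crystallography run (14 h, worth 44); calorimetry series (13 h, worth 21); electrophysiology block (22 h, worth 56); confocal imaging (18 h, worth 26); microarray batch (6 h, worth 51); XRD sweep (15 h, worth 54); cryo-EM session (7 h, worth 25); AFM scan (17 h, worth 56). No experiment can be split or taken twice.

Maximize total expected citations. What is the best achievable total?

Taking electrophysiology block + microarray batch + XRD sweep + cryo-EM session: 50 h used, 186 in expected citations.

186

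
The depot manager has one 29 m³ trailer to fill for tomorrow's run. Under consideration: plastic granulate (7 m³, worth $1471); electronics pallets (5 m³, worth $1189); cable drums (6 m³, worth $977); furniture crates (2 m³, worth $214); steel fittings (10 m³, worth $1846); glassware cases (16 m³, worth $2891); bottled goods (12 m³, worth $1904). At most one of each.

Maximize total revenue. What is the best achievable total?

Taking the top-ratio shipments first gives plastic granulate + electronics pallets + cable drums + steel fittings for 5483 (28 m³).
Dropping cable drums and steel fittings frees 16 m³; slotting in glassware cases (16 m³) lifts the total to 5551 at 28 m³.

5551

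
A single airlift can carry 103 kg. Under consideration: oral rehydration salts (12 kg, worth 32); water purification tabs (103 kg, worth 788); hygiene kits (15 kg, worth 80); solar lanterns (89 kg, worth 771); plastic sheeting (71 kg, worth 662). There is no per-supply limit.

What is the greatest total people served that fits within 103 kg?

822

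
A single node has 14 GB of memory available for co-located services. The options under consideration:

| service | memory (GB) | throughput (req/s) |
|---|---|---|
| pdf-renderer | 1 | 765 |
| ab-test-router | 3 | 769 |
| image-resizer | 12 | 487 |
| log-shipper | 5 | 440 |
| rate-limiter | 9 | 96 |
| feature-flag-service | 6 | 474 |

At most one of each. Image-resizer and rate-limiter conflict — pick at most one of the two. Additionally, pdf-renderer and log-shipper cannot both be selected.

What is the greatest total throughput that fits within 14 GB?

Pdf-renderer + ab-test-router + feature-flag-service uses 10 of the 14 GB and totals 2008.
Nothing else feasible within 14 GB beats 2008.

2008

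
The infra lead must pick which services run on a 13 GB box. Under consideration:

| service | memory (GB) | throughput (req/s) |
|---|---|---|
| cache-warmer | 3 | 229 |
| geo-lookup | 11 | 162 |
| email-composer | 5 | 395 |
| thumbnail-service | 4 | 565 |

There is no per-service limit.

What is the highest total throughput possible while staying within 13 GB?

1695

3×thumbnail-service uses 12 of the 13 GB and totals 1695.
That's the maximum — no swap from here does better than 1695.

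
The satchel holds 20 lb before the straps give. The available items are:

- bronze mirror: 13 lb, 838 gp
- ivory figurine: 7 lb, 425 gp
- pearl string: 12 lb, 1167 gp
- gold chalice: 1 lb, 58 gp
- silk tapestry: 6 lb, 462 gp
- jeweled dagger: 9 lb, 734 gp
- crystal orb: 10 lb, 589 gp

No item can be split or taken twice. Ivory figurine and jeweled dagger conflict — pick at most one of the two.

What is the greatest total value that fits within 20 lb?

1687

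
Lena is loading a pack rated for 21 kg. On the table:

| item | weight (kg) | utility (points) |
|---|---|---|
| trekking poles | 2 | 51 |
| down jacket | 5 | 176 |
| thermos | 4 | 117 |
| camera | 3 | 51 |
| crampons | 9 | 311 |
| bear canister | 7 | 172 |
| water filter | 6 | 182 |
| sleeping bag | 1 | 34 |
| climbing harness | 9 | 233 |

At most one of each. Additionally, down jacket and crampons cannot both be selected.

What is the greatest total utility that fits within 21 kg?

661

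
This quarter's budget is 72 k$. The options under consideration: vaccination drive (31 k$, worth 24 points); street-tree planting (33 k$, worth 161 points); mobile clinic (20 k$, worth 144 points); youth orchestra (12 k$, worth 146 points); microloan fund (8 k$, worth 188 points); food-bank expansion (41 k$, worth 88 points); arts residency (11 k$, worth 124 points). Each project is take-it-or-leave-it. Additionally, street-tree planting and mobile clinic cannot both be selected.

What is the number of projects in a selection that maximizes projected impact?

4

The maximum projected impact within 72 k$ is 619.
For example street-tree planting + youth orchestra + microloan fund + arts residency achieves it, using 64 k$.
All optima have 4 projects.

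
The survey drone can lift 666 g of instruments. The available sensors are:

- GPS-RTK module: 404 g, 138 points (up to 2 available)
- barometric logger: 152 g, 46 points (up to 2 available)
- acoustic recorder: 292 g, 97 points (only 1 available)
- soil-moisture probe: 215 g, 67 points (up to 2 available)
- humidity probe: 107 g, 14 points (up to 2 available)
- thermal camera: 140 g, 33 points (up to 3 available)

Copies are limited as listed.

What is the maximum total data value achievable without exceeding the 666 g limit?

210

Taking the top-ratio sensors first gives GPS-RTK module + soil-moisture probe for 205 (619 g).
Replace GPS-RTK module with barometric logger + acoustic recorder: the trade gains 5 net, giving 210 at 659 g.
That's the maximum — no swap from here does better than 210.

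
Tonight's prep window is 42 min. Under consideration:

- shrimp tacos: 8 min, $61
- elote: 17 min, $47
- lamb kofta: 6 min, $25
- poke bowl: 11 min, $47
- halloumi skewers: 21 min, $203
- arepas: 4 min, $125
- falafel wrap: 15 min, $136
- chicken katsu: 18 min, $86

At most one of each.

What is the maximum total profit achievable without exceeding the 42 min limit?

Halloumi skewers + arepas + falafel wrap uses 40 of the 42 min and totals 464.
The closest alternative, shrimp tacos + lamb kofta + halloumi skewers + arepas, reaches only 414.

464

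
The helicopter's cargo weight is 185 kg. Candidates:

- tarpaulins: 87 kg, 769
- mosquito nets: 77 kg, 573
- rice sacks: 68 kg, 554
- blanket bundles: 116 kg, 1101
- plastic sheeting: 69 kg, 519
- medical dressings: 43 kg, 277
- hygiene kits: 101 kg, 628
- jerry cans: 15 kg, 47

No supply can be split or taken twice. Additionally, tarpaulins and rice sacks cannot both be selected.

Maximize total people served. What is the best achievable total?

Rice sacks + blanket bundles uses 184 of the 185 kg and totals 1655.
Next best is blanket bundles + plastic sheeting at 1620 (185 kg) — short by 35.

1655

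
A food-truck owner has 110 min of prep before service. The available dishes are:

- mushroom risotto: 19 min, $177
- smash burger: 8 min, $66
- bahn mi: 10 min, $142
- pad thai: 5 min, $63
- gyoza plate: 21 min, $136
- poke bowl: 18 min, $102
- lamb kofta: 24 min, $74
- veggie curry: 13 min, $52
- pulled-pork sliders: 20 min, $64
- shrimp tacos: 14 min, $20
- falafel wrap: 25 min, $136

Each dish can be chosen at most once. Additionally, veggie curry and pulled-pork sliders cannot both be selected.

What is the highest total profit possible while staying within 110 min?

822

Best packing: mushroom risotto + smash burger + bahn mi + pad thai + gyoza plate + poke bowl + falafel wrap — 106 min, 822 total.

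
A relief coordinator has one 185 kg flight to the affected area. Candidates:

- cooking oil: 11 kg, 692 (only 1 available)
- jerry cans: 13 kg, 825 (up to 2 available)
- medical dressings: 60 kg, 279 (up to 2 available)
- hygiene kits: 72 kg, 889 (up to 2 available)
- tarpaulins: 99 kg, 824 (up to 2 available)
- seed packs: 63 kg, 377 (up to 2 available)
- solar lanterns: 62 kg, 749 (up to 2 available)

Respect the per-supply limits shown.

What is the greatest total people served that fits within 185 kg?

4120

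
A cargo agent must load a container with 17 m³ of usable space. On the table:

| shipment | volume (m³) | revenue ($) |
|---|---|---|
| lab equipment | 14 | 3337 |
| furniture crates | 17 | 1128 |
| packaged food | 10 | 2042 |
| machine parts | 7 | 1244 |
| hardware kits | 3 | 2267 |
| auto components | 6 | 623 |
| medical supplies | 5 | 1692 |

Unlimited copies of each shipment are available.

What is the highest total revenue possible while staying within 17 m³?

11335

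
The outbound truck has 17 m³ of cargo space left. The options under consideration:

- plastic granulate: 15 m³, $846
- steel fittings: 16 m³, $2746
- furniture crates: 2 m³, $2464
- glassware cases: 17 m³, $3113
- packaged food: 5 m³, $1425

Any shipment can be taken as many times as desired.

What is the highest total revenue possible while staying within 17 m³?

19712

Best packing: 8×furniture crates — 16 m³, 19712 total.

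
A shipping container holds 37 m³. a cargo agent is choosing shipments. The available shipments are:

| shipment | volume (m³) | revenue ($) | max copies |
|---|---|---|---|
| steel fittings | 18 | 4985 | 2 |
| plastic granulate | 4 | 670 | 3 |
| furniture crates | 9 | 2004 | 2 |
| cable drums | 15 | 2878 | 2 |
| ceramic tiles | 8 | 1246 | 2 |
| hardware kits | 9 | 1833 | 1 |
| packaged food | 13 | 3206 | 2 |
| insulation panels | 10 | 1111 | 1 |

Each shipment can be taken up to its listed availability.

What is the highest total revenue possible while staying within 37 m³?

9970

Taking 2×steel fittings: 36 m³ used, 9970 in revenue.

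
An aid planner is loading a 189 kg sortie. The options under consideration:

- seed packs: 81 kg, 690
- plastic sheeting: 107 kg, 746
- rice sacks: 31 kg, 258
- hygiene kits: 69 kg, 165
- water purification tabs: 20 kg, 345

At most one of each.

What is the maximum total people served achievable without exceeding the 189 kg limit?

1436

A density-first pass picks seed packs + rice sacks + water purification tabs — 1293 at 132 kg.
Dropping rice sacks and water purification tabs frees 51 kg; slotting in plastic sheeting (107 kg) lifts the total to 1436 at 188 kg.
Next best is plastic sheeting + rice sacks + water purification tabs at 1349 (158 kg) — short by 87.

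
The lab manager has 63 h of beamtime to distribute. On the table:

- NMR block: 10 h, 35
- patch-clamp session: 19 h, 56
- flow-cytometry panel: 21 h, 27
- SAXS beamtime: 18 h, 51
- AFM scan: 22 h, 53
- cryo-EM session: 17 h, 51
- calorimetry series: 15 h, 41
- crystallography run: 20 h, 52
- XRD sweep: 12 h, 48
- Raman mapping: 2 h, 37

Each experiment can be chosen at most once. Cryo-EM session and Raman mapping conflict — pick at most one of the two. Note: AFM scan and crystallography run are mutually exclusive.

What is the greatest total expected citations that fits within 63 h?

228

Best packing: NMR block + patch-clamp session + crystallography run + XRD sweep + Raman mapping — 63 h, 228 total.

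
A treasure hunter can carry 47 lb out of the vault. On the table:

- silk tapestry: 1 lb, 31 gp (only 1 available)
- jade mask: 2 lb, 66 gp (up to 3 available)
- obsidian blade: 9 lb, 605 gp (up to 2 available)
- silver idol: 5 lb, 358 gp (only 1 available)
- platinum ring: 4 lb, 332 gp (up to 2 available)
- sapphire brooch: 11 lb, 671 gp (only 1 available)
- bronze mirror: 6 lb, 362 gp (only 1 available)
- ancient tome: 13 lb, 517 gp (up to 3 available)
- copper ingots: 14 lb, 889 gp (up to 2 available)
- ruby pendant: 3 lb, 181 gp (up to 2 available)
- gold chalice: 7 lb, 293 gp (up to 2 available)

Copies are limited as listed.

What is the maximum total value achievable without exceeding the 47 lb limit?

Best packing: obsidian blade + silver idol + 2×platinum ring + sapphire brooch + copper ingots — 47 lb, 3187 total.

3187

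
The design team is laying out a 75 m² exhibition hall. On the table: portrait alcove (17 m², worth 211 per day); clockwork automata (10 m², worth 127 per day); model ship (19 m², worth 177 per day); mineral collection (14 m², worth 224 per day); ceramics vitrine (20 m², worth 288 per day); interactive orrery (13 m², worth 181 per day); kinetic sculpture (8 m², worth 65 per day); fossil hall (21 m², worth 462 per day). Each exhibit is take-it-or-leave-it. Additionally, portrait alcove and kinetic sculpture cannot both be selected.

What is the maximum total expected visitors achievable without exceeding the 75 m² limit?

1205

Taking the top-ratio exhibits first gives mineral collection + ceramics vitrine + interactive orrery + fossil hall for 1155 (68 m²).
Replace ceramics vitrine with portrait alcove + clockwork automata: the trade gains 50 net, giving 1205 at 75 m².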